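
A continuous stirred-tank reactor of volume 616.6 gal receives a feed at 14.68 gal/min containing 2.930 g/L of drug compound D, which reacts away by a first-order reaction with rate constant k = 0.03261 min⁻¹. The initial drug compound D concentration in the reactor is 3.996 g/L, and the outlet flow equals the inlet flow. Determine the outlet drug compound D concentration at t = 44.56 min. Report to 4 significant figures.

Accumulation = in − out − consumed: V dC/dt = Q C_in − Q C − k V C.
dC/dt = (Q/V) C_in − (Q/V + k) C; effective rate a = Q/V + k = 0.0238080 + 0.03261 = 0.0564180 min⁻¹.
C_ss = Q C_in/(Q + kV) = 1.23644 g/L; C(t) = C_ss + (C₀ − C_ss) e^(−a t).
C(44.56) = 1.23644 + (2.75956)·e^(−0.0564180·44.56) = 1.23644 + (2.75956)·0.0809450 = 1.45981 g/L.

1.460 g/L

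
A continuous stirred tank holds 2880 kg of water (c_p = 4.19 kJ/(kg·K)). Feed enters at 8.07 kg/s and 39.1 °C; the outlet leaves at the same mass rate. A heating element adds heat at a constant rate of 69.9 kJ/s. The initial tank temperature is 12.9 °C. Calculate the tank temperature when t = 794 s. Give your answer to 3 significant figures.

M c_p dT/dt = ṁ c_p (T_in − T) + Q̇.
τ = M/ṁ = 356.88 s; T_ss = T_in + Q̇/(ṁ c_p) = 39.1 + 69.9/(8.07·4.19) = 41.167 °C.
This is linear first-order; T(t) = T_ss + (T₀ − T_ss) e^(−t/τ).
T(794) = 41.167 + (-28.267)·e^(−794/356.88) = 41.167 + (-28.267)·0.10808 = 38.112 °C.

38.1 °C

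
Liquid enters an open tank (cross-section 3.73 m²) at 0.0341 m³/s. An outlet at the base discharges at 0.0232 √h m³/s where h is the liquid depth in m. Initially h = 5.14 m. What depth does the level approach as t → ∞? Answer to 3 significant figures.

A dh/dt = Q_in − 0.0232 √h. Steady state requires inflow = outflow:
Q_in = 0.0232 √h_ss ⇒ √h_ss = 0.0341/0.0232 = 1.4698.
h_ss = 1.4698² = 2.1604 m. (Since h₀ = 5.14 m > h_ss, the level will fall toward this value.)

2.16 m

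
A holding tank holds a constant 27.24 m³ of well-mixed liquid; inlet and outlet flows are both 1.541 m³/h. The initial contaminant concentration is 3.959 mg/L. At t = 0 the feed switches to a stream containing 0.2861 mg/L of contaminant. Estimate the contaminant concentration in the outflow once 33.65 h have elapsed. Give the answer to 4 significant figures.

0.8335 mg/L

Species balance on the tank: V dC/dt = Q(C_in − C).
Rewrite as dC/dt + C/τ = C_in/τ, τ = V/Q = 17.6768 h.
This is linear first-order; C(t) = C_in + (C₀ − C_in) e^(−t/τ).
C(33.65) = 0.2861 + (3.959 − 0.2861)·e^(−33.65/17.6768) = 0.2861 + (3.67290)·0.149028 = 0.833465 mg/L.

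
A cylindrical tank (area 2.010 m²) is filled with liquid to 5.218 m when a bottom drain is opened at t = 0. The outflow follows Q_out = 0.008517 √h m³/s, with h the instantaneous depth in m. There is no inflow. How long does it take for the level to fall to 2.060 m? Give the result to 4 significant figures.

400.7 s

A dh/dt = −Q_out = −0.008517 √h.
∫ h^(−1/2) dh = −(0.008517/A) ∫ dt, giving 2√h = 2√h₀ − (0.008517/A) t.
t = 2A(√h₀ − √h)/0.008517 = 2·2.010·(√5.218 − √2.060)/0.008517
  = 4.02000 × (2.28429 − 1.43527) / 0.008517 = 400.737 s.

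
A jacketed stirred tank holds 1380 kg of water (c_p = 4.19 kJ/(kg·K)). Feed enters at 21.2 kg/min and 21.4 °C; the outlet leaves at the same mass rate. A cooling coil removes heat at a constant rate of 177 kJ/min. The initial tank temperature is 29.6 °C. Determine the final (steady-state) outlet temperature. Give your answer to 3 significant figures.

M c_p dT/dt = ṁ c_p (T_in − T) − Q̇.
At steady state dT/dt = 0 ⇒ T_ss = T_in − Q̇/(ṁ c_p) = 21.4 − 177/(21.2·4.19) = 19.407 °C.

19.4 °C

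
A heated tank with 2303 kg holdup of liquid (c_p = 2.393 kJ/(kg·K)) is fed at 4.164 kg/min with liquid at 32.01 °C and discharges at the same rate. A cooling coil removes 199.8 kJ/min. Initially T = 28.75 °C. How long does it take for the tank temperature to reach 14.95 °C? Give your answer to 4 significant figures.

M c_p dT/dt = ṁ c_p (T_in − T) − Q̇.
τ = M/ṁ = 553.074 min; T_ss = T_in − Q̇/(ṁ c_p) = 11.9587 °C.
T(t) = T_ss + (T₀ − T_ss) e^(−t/τ). Set T = 14.95:
e^(−t/τ) = (14.95 − 11.9587)/(28.75 − 11.9587) = 0.178145
t = −553.074 · ln(0.178145) = 954.140 min.

954.1 min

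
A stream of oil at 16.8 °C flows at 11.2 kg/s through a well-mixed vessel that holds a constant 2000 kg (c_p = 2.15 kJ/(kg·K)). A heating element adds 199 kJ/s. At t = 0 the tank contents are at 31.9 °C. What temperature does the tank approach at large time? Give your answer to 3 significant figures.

25.1 °C

M c_p dT/dt = ṁ c_p (T_in − T) + Q̇.
At steady state dT/dt = 0 ⇒ T_ss = T_in + Q̇/(ṁ c_p) = 16.8 + 199/(11.2·2.15) = 25.064 °C.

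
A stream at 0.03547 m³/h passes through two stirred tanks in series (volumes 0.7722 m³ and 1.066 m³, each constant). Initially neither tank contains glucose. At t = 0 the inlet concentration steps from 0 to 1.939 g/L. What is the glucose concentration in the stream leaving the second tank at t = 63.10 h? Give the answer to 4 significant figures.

Each tank obeys Vᵢ dCᵢ/dt = Q(Cᵢ₋₁ − Cᵢ), so τᵢ = Vᵢ/Q.
τ₁ = 0.7722/0.03547 = 21.7705 h; τ₂ = 1.066/0.03547 = 30.0536 h.
Tank 1: C₁ = C_in(1 − e^(−t/τ₁)). Tank 2 (τ₁ ≠ τ₂): C₂ = C_in[1 − (τ₁ e^(−t/τ₁) − τ₂ e^(−t/τ₂))/(τ₁ − τ₂)].
At t = 63.10: e^(−t/τ₁) = 0.0551104, e^(−t/τ₂) = 0.122507.
C₂ = 1.939·[1 − (21.7705·0.0551104 − 30.0536·0.122507)/(-8.28306)] = 1.939·0.700352 = 1.35798 g/L.

1.358 g/L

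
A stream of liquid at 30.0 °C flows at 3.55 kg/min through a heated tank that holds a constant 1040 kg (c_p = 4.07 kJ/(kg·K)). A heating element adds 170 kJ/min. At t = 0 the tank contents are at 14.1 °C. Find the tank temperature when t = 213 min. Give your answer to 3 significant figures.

M c_p dT/dt = ṁ c_p (T_in − T) + Q̇.
τ = M/ṁ = 292.96 min; T_ss = T_in + Q̇/(ṁ c_p) = 30.0 + 170/(3.55·4.07) = 41.766 °C.
Solution: T(t) = T_ss + (T₀ − T_ss) e^(−t/τ).
T(213) = 41.766 + (-27.666)·e^(−213/292.96) = 41.766 + (-27.666)·0.48332 = 28.394 °C.

28.4 °C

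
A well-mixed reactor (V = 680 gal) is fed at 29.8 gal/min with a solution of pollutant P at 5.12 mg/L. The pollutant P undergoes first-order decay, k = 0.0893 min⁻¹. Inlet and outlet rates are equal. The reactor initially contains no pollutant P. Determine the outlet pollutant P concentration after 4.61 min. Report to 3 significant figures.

0.773 mg/L

Species balance: V dC/dt = Q C_in − Q C − k V C.
dC/dt = (Q/V) C_in − (Q/V + k) C; effective rate a = Q/V + k = 0.043824 + 0.0893 = 0.13312 min⁻¹.
C_ss = Q C_in/(Q + kV) = 1.6855 mg/L; C(t) = C_ss + (C₀ − C_ss) e^(−a t).
C(4.61) = 1.6855 + (-1.6855)·e^(−0.13312·4.61) = 1.6855 + (-1.6855)·0.54134 = 0.77305 mg/L.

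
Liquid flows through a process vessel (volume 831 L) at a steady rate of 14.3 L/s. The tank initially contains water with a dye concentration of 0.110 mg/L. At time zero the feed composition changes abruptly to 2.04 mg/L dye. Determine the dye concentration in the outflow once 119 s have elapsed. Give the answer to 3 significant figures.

Mass balance on the solute (V constant): V dC/dt = Q(C_in − C).
Time constant τ = V/Q = 831/14.3 = 58.112 s.
Integrating: C(t) = C_in + (C₀ − C_in) e^(−t/τ).
C(119) = 2.04 + (0.110 − 2.04)·e^(−119/58.112) = 2.04 + (-1.9300)·0.12902 = 1.7910 mg/L.

1.79 mg/L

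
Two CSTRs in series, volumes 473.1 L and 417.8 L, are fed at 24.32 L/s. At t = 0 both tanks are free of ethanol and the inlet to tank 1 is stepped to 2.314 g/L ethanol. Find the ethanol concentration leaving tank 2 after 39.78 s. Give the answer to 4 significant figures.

1.478 g/L

Each tank obeys Vᵢ dCᵢ/dt = Q(Cᵢ₋₁ − Cᵢ), so τᵢ = Vᵢ/Q.
τ₁ = 473.1/24.32 = 19.4531 s; τ₂ = 417.8/24.32 = 17.1793 s.
Tank 1: C₁ = C_in(1 − e^(−t/τ₁)). Tank 2 (τ₁ ≠ τ₂): C₂ = C_in[1 − (τ₁ e^(−t/τ₁) − τ₂ e^(−t/τ₂))/(τ₁ − τ₂)].
At t = 39.78: e^(−t/τ₁) = 0.129391, e^(−t/τ₂) = 0.0987089.
C₂ = 2.314·[1 − (19.4531·0.129391 − 17.1793·0.0987089)/(2.27385)] = 2.314·0.638800 = 1.47818 g/L.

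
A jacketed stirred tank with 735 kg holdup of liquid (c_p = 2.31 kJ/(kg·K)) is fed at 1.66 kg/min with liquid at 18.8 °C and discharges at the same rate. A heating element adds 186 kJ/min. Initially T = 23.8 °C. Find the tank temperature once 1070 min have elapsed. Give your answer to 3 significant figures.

Unsteady energy balance on the tank contents: M c_p dT/dt = ṁ c_p (T_in − T) + 186.
Rearrange: dT/dt = (T_ss − T)/τ with τ = M/ṁ = 442.77 min and T_ss = T_in + Q̇/(ṁ c_p) = 67.306 °C.
Integrating: T(t) = T_ss + (T₀ − T_ss) e^(−t/τ).
T(1070) = 67.306 + (-43.506)·e^(−1070/442.77) = 67.306 + (-43.506)·0.089225 = 63.424 °C.

63.4 °C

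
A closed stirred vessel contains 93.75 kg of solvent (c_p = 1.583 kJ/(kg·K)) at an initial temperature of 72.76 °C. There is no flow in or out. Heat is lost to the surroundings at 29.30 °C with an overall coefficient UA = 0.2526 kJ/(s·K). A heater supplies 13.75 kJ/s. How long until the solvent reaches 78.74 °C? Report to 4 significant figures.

462.6 s

Heat balance on the well-mixed liquid: M c_p dT/dt = −UA(T − T_amb) + Q̇.
τ = M c_p/UA = 587.515 s; T_ss = T_amb + Q̇/UA = 29.30 + 13.75/0.2526 = 83.7339 °C.
T(t) = T_ss + (T₀ − T_ss)e^(−t/τ); set T = 78.74:
t = −τ ln[(T − T_ss)/(T₀ − T_ss)] = −587.515 · ln(0.455070) = 462.553 s.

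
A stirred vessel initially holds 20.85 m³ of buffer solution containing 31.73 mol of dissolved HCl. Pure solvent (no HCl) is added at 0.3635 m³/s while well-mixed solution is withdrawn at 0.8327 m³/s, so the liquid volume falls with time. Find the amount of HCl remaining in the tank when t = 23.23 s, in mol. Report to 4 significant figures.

8.537 mol

Let m(t) be the amount of HCl. Volume: V(t) = V₀ + (Q_in − Q_out) t = 20.85 − 0.469200 t; V(23.23) = 9.95048 m³.
No HCl enters, so dm/dt = −Q_out · (m/V).
Separate: dm/m = −Q_out dt/V(t) ⇒ ln(m/m₀) = −(Q_out/(Q_in−Q_out)) ln(V/V₀).
m = m₀ (V₀/V)^(Q_out/(Q_in−Q_out)) = 31.73 × (20.85/9.95048)^(-1.77472) = 8.53728 mol.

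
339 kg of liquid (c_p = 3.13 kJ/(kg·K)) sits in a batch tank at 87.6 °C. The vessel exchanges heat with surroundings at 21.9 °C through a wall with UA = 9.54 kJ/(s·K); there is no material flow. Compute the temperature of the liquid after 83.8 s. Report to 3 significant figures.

52.8 °C

M c_p dT/dt = −UA(T − T_amb).
dT/dt = (T_ss − T)/τ with T_ss = T_amb = 21.900 °C, τ = M c_p/UA = 339·3.13/9.54 = 111.22 s.
Solution: T(t) = T_ss + (T₀ − T_ss) e^(−t/τ).
T(83.8) = 21.900 + (65.700)·0.47074 = 52.828 °C.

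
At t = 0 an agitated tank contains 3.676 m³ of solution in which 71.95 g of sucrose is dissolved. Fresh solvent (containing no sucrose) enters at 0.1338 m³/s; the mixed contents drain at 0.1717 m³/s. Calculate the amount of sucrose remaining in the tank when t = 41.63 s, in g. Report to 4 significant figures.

5.673 g

Total volume: dV/dt = Q_in − Q_out = -0.0379000 m³/s, so V(t) = 3.676 − 0.0379000 t and V(41.63) = 2.09822 m³.
Solute balance: dm/dt = 0 − Q_out C = −Q_out m/V(t).
Separate: dm/m = −Q_out dt/V(t) ⇒ ln(m/m₀) = −(Q_out/(Q_in−Q_out)) ln(V/V₀).
m = m₀ (V₀/V)^(Q_out/(Q_in−Q_out)) = 71.95 × (3.676/2.09822)^(-4.53034) = 5.67263 g.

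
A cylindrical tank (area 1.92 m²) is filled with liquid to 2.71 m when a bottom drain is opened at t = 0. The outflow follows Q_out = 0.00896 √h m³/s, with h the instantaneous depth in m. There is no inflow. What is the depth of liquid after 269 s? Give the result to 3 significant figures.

A dh/dt = −Q_out = −0.00896 √h.
Separate and integrate: 2(√h − √h₀) = −(0.00896/A) t.
√h = √2.71 − 0.00896·269/(2·1.92) = 1.6462 − 0.62767 = 1.0185.
h = 1.0185² = 1.0374 m.

1.04 m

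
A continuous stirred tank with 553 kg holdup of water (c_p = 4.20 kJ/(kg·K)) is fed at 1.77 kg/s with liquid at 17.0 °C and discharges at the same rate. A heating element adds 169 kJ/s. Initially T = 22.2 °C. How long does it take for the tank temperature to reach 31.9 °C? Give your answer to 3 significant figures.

M c_p dT/dt = ṁ c_p (T_in − T) + Q̇.
τ = M/ṁ = 312.43 s; T_ss = T_in + Q̇/(ṁ c_p) = 39.733 °C.
T(t) = T_ss + (T₀ − T_ss) e^(−t/τ). Set T = 31.9:
e^(−t/τ) = (31.9 − 39.733)/(22.2 − 39.733) = 0.44677
t = −312.43 · ln(0.44677) = 251.73 s.

252 s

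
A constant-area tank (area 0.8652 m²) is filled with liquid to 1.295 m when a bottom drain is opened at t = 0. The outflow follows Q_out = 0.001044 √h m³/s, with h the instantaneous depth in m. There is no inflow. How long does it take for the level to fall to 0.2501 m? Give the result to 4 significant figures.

With no inflow, A dh/dt = −0.001044 √h.
Separate and integrate: 2(√h − √h₀) = −(0.001044/A) t.
t = 2A(√h₀ − √h)/0.001044 = 2·0.8652·(√1.295 − √0.2501)/0.001044
  = 1.73040 × (1.13798 − 0.500100) / 0.001044 = 1057.27 s.

1057 s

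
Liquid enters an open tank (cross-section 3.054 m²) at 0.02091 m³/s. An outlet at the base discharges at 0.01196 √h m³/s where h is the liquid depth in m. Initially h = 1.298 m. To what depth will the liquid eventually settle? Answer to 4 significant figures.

A dh/dt = Q_in − 0.01196 √h. Steady state requires inflow = outflow:
Q_in = 0.01196 √h_ss ⇒ √h_ss = 0.02091/0.01196 = 1.74833.
h_ss = 1.74833² = 3.05665 m. (Since h₀ = 1.298 m < h_ss, the level will rise toward this value.)

3.057 m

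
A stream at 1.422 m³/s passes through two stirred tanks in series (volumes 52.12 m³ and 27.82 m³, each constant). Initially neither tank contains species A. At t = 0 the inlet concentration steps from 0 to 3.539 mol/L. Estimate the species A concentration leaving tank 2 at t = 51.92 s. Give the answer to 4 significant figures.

1.983 mol/L

Species balance on tank i: dCᵢ/dt = (Cᵢ₋₁ − Cᵢ)/τᵢ with τᵢ = Vᵢ/Q.
τ₁ = 52.12/1.422 = 36.6526 s; τ₂ = 27.82/1.422 = 19.5640 s.
Solving the cascade with C₁(0)=C₂(0)=0 gives C₂(t) = C_in[1 − (τ₁ e^(−t/τ₁) − τ₂ e^(−t/τ₂))/(τ₁ − τ₂)].
At t = 51.92: e^(−t/τ₁) = 0.242551, e^(−t/τ₂) = 0.0703794.
C₂ = 3.539·[1 − (36.6526·0.242551 − 19.5640·0.0703794)/(17.0886)] = 3.539·0.560337 = 1.98303 mol/L.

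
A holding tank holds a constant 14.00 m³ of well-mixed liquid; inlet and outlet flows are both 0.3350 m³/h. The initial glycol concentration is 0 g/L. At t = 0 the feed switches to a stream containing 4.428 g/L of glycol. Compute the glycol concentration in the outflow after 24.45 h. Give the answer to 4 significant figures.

1.961 g/L

Accumulation = in − out for the solute gives V dC/dt = Q(C_in − C).
So dC/dt = (C_in − C)/τ with τ = V/Q = 14.00/0.3350 = 41.7910 h.
Integrating: C(t) = C_in + (C₀ − C_in) e^(−t/τ).
C(24.45) = 4.428 + (0 − 4.428)·e^(−24.45/41.7910) = 4.428 + (-4.42800)·0.557076 = 1.96127 g/L.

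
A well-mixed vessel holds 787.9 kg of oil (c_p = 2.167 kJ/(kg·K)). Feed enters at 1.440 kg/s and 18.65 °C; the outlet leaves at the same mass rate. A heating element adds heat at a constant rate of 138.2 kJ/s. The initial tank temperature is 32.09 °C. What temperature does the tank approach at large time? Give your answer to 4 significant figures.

M c_p dT/dt = ṁ c_p (T_in − T) + Q̇.
At steady state dT/dt = 0 ⇒ T_ss = T_in + Q̇/(ṁ c_p) = 18.65 + 138.2/(1.440·2.167) = 62.9381 °C.

62.94 °C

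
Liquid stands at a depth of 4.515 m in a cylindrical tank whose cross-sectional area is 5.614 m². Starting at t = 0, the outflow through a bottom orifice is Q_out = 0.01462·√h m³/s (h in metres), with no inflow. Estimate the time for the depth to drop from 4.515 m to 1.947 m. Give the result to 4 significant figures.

560.3 s

A dh/dt = −Q_out = −0.01462 √h.
∫ h^(−1/2) dh = −(0.01462/A) ∫ dt, giving 2√h = 2√h₀ − (0.01462/A) t.
t = 2A(√h₀ − √h)/0.01462 = 2·5.614·(√4.515 − √1.947)/0.01462
  = 11.2280 × (2.12485 − 1.39535) / 0.01462 = 560.251 s.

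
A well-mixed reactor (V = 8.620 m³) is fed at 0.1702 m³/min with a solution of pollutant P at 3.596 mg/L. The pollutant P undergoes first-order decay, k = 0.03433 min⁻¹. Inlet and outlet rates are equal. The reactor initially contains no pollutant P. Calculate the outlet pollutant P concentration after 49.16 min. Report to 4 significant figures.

Species balance: V dC/dt = Q C_in − Q C − k V C.
This is linear with rate a = Q/V + k = 0.0540748 min⁻¹.
C_ss = Q C_in/(Q + kV) = 1.31304 mg/L; C(t) = C_ss + (C₀ − C_ss) e^(−a t).
C(49.16) = 1.31304 + (-1.31304)·e^(−0.0540748·49.16) = 1.31304 + (-1.31304)·0.0700661 = 1.22104 mg/L.

1.221 mg/L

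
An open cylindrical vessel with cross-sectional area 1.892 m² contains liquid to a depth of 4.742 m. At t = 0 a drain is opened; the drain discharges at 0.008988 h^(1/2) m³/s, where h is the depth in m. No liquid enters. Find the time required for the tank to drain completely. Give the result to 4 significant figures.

With no inflow, A dh/dt = −0.008988 √h.
Separate and integrate: 2(√h − √h₀) = −(0.008988/A) t.
Tank is empty when √h = 0: t_empty = 2A√h₀/0.008988.
t_empty = 2·1.892·√4.742/0.008988 = 3.78400·2.17761/0.008988 = 916.788 s.

916.8 s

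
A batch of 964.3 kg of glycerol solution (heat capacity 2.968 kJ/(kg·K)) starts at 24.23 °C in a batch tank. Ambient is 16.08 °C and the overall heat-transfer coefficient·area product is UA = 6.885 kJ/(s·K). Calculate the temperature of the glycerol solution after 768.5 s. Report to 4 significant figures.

Lumped-capacitance energy balance: M c_p dT/dt = UA(T_amb − T).
dT/dt = (T_ss − T)/τ with T_ss = T_amb = 16.0800 °C, τ = M c_p/UA = 964.3·2.968/6.885 = 415.692 s.
Integrating: T(t) = T_ss + (T₀ − T_ss) e^(−t/τ).
T(768.5) = 16.0800 + (8.15000)·0.157438 = 17.3631 °C.

17.36 °C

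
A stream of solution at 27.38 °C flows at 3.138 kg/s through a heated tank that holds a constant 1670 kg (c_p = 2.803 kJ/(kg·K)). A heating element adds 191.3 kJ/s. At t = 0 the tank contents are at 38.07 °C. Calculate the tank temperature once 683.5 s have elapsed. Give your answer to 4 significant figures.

Unsteady energy balance on the tank contents: M c_p dT/dt = ṁ c_p (T_in − T) + 191.3.
τ = M/ṁ = 532.186 s; T_ss = T_in + Q̇/(ṁ c_p) = 27.38 + 191.3/(3.138·2.803) = 49.1290 °C.
This is linear first-order; T(t) = T_ss + (T₀ − T_ss) e^(−t/τ).
T(683.5) = 49.1290 + (-11.0590)·e^(−683.5/532.186) = 49.1290 + (-11.0590)·0.276837 = 46.0674 °C.

46.07 °C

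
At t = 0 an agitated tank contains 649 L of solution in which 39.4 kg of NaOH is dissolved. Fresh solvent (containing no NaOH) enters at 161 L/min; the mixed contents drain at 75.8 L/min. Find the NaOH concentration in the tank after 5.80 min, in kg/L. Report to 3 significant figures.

Total volume: dV/dt = Q_in − Q_out = 85.200 L/min, so V(t) = 649 + 85.200 t and V(5.80) = 1143.2 L.
Solute balance: dm/dt = 0 − Q_out C = −Q_out m/V(t).
Separate: dm/m = −Q_out dt/V(t) ⇒ ln(m/m₀) = −(Q_out/(Q_in−Q_out)) ln(V/V₀).
m = m₀ (V₀/V)^(Q_out/(Q_in−Q_out)) = 39.4 × (649/1143.2)^(0.88967) = 23.810 kg.
C = m/V = 23.810/1143.2 = 0.020828 kg/L.

0.0208 kg/L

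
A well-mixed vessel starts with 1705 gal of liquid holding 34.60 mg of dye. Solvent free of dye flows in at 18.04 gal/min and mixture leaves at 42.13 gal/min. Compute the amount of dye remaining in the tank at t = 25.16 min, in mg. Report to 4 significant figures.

Let m(t) be the amount of dye. Volume: V(t) = V₀ + (Q_in − Q_out) t = 1705 − 24.0900 t; V(25.16) = 1098.90 gal.
Species balance (pure solvent in): dm/dt = −Q_out · m/V(t).
dm/m = −Q_out dt/(V₀ − 24.0900 t); integrating gives ln(m/m₀) = −(Q_out/(Q_in−Q_out)) ln(V/V₀).
m = m₀ (V₀/V)^(Q_out/(Q_in−Q_out)) = 34.60 × (1705/1098.90)^(-1.74886) = 16.0491 mg.

16.05 mg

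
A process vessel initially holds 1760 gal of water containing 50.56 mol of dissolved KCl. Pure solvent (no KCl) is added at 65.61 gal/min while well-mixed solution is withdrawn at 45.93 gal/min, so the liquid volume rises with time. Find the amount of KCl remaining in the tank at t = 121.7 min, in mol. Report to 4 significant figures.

6.810 mol

Total volume: dV/dt = Q_in − Q_out = 19.6800 gal/min, so V(t) = 1760 + 19.6800 t and V(121.7) = 4155.06 gal.
Solute balance: dm/dt = 0 − Q_out C = −Q_out m/V(t).
dm/m = −Q_out dt/(V₀ + 19.6800 t); integrating gives ln(m/m₀) = −(Q_out/(Q_in−Q_out)) ln(V/V₀).
m = m₀ (V₀/V)^(Q_out/(Q_in−Q_out)) = 50.56 × (1760/4155.06)^(2.33384) = 6.80980 mol.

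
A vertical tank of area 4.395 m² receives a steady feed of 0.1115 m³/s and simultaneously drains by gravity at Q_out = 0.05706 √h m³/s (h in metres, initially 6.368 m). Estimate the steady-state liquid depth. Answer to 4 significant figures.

3.818 m

Level balance: A dh/dt = 0.1115 − 0.05706 √h. Setting dh/dt = 0:
Q_in = 0.05706 √h_ss ⇒ √h_ss = 0.1115/0.05706 = 1.95408.
h_ss = 1.95408² = 3.81844 m. (Since h₀ = 6.368 m > h_ss, the level will fall toward this value.)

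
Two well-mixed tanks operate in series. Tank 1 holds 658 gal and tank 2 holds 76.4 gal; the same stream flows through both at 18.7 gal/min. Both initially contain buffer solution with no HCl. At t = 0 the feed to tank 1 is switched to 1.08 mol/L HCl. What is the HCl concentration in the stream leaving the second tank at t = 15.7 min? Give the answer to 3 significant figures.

Each tank obeys Vᵢ dCᵢ/dt = Q(Cᵢ₋₁ − Cᵢ), so τᵢ = Vᵢ/Q.
τ₁ = 658/18.7 = 35.187 min; τ₂ = 76.4/18.7 = 4.0856 min.
Solving the cascade with C₁(0)=C₂(0)=0 gives C₂(t) = C_in[1 − (τ₁ e^(−t/τ₁) − τ₂ e^(−t/τ₂))/(τ₁ − τ₂)].
At t = 15.7: e^(−t/τ₁) = 0.64007, e^(−t/τ₂) = 0.021433.
C₂ = 1.08·[1 − (35.187·0.64007 − 4.0856·0.021433)/(31.102)] = 1.08·0.27867 = 0.30096 mol/L.

0.301 mol/L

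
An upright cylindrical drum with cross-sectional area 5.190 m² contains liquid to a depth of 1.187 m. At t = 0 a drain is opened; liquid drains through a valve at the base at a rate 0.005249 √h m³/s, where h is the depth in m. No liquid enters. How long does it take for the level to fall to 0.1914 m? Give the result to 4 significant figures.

1289 s

Mass balance (ρ constant): A dh/dt = −0.005249 √h.
This is separable: 2 d(√h)/dt = −0.005249/A, so √h = √h₀ − (0.005249/(2A)) t.
t = 2A(√h₀ − √h)/0.005249 = 2·5.190·(√1.187 − √0.1914)/0.005249
  = 10.3800 × (1.08950 − 0.437493) / 0.005249 = 1289.35 s.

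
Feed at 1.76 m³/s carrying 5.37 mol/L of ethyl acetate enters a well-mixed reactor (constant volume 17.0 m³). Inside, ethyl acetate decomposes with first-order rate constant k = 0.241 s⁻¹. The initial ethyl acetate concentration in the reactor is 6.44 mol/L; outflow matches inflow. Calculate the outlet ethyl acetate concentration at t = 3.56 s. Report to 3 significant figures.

3.03 mol/L

Accumulation = in − out − consumed: V dC/dt = Q C_in − Q C − k V C.
This is linear with rate a = Q/V + k = 0.34453 s⁻¹.
C_ss = Q C_in/(Q + kV) = 1.6137 mol/L; C(t) = C_ss + (C₀ − C_ss) e^(−a t).
C(3.56) = 1.6137 + (4.8263)·e^(−0.34453·3.56) = 1.6137 + (4.8263)·0.29331 = 3.0293 mol/L.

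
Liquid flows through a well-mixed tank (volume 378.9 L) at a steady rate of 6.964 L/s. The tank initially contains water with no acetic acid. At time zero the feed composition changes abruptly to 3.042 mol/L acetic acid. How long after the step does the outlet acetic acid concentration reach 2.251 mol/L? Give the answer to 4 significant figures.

Mass balance on the solute (V constant): V dC/dt = Q(C_in − C), so τ = V/Q = 54.4084 s.
C(t) = C_in + (C₀ − C_in) e^(−t/τ). Set C = 2.251 and solve for t:
e^(−t/τ) = (C − C_in)/(C₀ − C_in) = (2.251 − 3.042)/(0 − 3.042) = 0.260026
t = −τ ln(…) = 54.4084 × 1.34697 = 73.2866 s.

73.29 s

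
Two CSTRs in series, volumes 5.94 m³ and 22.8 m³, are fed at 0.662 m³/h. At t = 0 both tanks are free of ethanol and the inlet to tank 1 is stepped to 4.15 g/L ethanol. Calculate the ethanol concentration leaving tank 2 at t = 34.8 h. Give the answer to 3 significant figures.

Time constants: τᵢ = Vᵢ/Q for each well-mixed tank.
τ₁ = 5.94/0.662 = 8.9728 h; τ₂ = 22.8/0.662 = 34.441 h.
Solving the cascade with C₁(0)=C₂(0)=0 gives C₂(t) = C_in[1 − (τ₁ e^(−t/τ₁) − τ₂ e^(−t/τ₂))/(τ₁ − τ₂)].
At t = 34.8: e^(−t/τ₁) = 0.020684, e^(−t/τ₂) = 0.36407.
C₂ = 4.15·[1 − (8.9728·0.020684 − 34.441·0.36407)/(-25.468)] = 4.15·0.51496 = 2.1371 g/L.

2.14 g/L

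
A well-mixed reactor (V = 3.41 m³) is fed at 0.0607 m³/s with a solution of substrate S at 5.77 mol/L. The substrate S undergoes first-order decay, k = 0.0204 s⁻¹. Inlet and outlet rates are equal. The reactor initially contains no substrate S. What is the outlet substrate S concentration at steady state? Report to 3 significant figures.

2.69 mol/L

V dC/dt = Q(C_in − C) − k V C.
Steady state (dC/dt = 0): C_ss = Q C_in/(Q + kV) = C_in/(1 + kV/Q).
C_ss = 0.0607·5.77/(0.0607 + 0.0204·3.41) = 0.35024/0.13026 = 2.6887 mol/L.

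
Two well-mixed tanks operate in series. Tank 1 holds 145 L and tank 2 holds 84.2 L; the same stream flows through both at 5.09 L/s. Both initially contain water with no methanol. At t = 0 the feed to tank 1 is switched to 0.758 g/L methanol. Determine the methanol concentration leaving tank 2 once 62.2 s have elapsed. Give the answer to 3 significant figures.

Each tank obeys Vᵢ dCᵢ/dt = Q(Cᵢ₋₁ − Cᵢ), so τᵢ = Vᵢ/Q.
τ₁ = 145/5.09 = 28.487 s; τ₂ = 84.2/5.09 = 16.542 s.
Solving the cascade with C₁(0)=C₂(0)=0 gives C₂(t) = C_in[1 − (τ₁ e^(−t/τ₁) − τ₂ e^(−t/τ₂))/(τ₁ − τ₂)].
At t = 62.2: e^(−t/τ₁) = 0.11265, e^(−t/τ₂) = 0.023282.
C₂ = 0.758·[1 − (28.487·0.11265 − 16.542·0.023282)/(11.945)] = 0.758·0.76358 = 0.57879 g/L.

0.579 g/L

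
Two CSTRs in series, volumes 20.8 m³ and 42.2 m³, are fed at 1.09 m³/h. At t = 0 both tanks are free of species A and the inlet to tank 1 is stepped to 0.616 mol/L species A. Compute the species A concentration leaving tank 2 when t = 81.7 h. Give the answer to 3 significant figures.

0.477 mol/L

Time constants: τᵢ = Vᵢ/Q for each well-mixed tank.
τ₁ = 20.8/1.09 = 19.083 h; τ₂ = 42.2/1.09 = 38.716 h.
Solving the cascade with C₁(0)=C₂(0)=0 gives C₂(t) = C_in[1 − (τ₁ e^(−t/τ₁) − τ₂ e^(−t/τ₂))/(τ₁ − τ₂)].
At t = 81.7: e^(−t/τ₁) = 0.013823, e^(−t/τ₂) = 0.12121.
C₂ = 0.616·[1 − (19.083·0.013823 − 38.716·0.12121)/(-19.633)] = 0.616·0.77442 = 0.47704 mol/L.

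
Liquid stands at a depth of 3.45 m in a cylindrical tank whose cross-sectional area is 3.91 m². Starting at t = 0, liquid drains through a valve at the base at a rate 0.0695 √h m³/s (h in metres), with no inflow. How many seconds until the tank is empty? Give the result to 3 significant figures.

209 s

A dh/dt = −Q_out = −0.0695 √h.
This is separable: 2 d(√h)/dt = −0.0695/A, so √h = √h₀ − (0.0695/(2A)) t.
Set h = 0: 2√h₀ = (0.0695/A) t_empty ⇒ t_empty = 2A√h₀/0.0695.
t_empty = 2·3.91·√3.45/0.0695 = 7.8200·1.8574/0.0695 = 208.99 s.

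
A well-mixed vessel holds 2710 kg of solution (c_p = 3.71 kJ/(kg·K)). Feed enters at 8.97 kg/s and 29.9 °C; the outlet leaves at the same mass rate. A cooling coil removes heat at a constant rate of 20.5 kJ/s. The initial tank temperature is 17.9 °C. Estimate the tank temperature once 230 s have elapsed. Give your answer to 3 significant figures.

Unsteady energy balance on the tank contents: M c_p dT/dt = ṁ c_p (T_in − T) − 20.5.
Rearrange: dT/dt = (T_ss − T)/τ with τ = M/ṁ = 302.12 s and T_ss = T_in − Q̇/(ṁ c_p) = 29.284 °C.
This is linear first-order; T(t) = T_ss + (T₀ − T_ss) e^(−t/τ).
T(230) = 29.284 + (-11.384)·e^(−230/302.12) = 29.284 + (-11.384)·0.46706 = 23.967 °C.

24.0 °C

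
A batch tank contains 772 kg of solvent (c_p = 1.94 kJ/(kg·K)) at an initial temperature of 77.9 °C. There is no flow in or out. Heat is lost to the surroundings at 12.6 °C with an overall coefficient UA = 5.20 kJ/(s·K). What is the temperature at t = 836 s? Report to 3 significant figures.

16.2 °C

Lumped-capacitance energy balance: M c_p dT/dt = UA(T_amb − T).
dT/dt = (T_ss − T)/τ with T_ss = T_amb = 12.600 °C, τ = M c_p/UA = 772·1.94/5.20 = 288.02 s.
T approaches T_ss exponentially: T(t) = T_ss + (T₀ − T_ss) e^(−t/τ).
T(836) = 12.600 + (65.300)·0.054879 = 16.184 °C.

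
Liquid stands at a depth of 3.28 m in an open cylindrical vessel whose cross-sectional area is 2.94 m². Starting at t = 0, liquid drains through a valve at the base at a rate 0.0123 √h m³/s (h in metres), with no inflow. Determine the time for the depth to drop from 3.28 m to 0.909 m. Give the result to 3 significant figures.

410 s

Mass balance (ρ constant): A dh/dt = −0.0123 √h.
∫ h^(−1/2) dh = −(0.0123/A) ∫ dt, giving 2√h = 2√h₀ − (0.0123/A) t.
t = 2A(√h₀ − √h)/0.0123 = 2·2.94·(√3.28 − √0.909)/0.0123
  = 5.8800 × (1.8111 − 0.95341) / 0.0123 = 410.00 s.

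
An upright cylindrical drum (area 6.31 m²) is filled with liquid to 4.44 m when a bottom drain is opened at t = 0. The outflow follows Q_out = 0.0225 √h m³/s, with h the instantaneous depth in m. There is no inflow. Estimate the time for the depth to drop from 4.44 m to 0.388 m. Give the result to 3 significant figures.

832 s

Mass balance (ρ constant): A dh/dt = −0.0225 √h.
∫ h^(−1/2) dh = −(0.0225/A) ∫ dt, giving 2√h = 2√h₀ − (0.0225/A) t.
t = 2A(√h₀ − √h)/0.0225 = 2·6.31·(√4.44 − √0.388)/0.0225
  = 12.620 × (2.1071 − 0.62290) / 0.0225 = 832.49 s.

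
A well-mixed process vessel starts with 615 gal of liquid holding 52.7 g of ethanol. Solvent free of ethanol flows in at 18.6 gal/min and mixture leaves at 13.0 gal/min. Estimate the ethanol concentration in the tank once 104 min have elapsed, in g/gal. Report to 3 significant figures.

0.00937 g/gal

Total volume: dV/dt = Q_in − Q_out = 5.6000 gal/min, so V(t) = 615 + 5.6000 t and V(104) = 1197.4 gal.
No ethanol enters, so dm/dt = −Q_out · (m/V).
dm/m = −Q_out dt/(V₀ + 5.6000 t); integrating gives ln(m/m₀) = −(Q_out/(Q_in−Q_out)) ln(V/V₀).
m = m₀ (V₀/V)^(Q_out/(Q_in−Q_out)) = 52.7 × (615/1197.4)^(2.3214) = 11.222 g.
C = m/V = 11.222/1197.4 = 0.0093720 g/gal.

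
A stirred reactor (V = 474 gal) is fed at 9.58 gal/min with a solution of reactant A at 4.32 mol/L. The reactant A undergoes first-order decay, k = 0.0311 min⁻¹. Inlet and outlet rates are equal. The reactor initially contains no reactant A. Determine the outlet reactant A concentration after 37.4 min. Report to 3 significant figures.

Species balance: V dC/dt = Q C_in − Q C − k V C.
dC/dt = (Q/V) C_in − (Q/V + k) C; effective rate a = Q/V + k = 0.020211 + 0.0311 = 0.051311 min⁻¹.
C_ss = Q C_in/(Q + kV) = 1.7016 mol/L; C(t) = C_ss + (C₀ − C_ss) e^(−a t).
C(37.4) = 1.7016 + (-1.7016)·e^(−0.051311·37.4) = 1.7016 + (-1.7016)·0.14675 = 1.4519 mol/L.

1.45 mol/L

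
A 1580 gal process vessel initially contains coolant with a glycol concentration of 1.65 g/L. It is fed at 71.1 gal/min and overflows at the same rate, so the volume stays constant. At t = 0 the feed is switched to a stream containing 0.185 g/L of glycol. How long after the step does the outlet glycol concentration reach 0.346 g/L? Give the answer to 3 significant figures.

Species balance: V dC/dt = Q(C_in − C) ⇒ τ = V/Q = 22.222 min.
C(t) = C_in + (C₀ − C_in) e^(−t/τ). Set C = 0.346 and solve for t:
e^(−t/τ) = (C − C_in)/(C₀ − C_in) = (0.346 − 0.185)/(1.65 − 0.185) = 0.10990
t = −τ ln(…) = 22.222 × 2.2082 = 49.071 min.

49.1 min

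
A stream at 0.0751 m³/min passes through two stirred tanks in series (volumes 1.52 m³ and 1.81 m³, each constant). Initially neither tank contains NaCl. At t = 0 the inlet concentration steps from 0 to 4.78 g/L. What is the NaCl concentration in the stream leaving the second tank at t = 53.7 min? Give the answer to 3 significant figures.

3.33 g/L

Species balance on tank i: dCᵢ/dt = (Cᵢ₋₁ − Cᵢ)/τᵢ with τᵢ = Vᵢ/Q.
τ₁ = 1.52/0.0751 = 20.240 min; τ₂ = 1.81/0.0751 = 24.101 min.
Tank 1: C₁ = C_in(1 − e^(−t/τ₁)). Tank 2 (τ₁ ≠ τ₂): C₂ = C_in[1 − (τ₁ e^(−t/τ₁) − τ₂ e^(−t/τ₂))/(τ₁ − τ₂)].
At t = 53.7: e^(−t/τ₁) = 0.070425, e^(−t/τ₂) = 0.10773.
C₂ = 4.78·[1 − (20.240·0.070425 − 24.101·0.10773)/(-3.8615)] = 4.78·0.69673 = 3.3304 g/L.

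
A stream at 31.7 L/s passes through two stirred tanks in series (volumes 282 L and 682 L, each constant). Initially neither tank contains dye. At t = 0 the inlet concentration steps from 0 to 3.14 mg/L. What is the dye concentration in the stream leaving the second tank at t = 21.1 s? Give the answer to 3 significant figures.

1.34 mg/L

Time constants: τᵢ = Vᵢ/Q for each well-mixed tank.
τ₁ = 282/31.7 = 8.8959 s; τ₂ = 682/31.7 = 21.514 s.
Solving the cascade with C₁(0)=C₂(0)=0 gives C₂(t) = C_in[1 − (τ₁ e^(−t/τ₁) − τ₂ e^(−t/τ₂))/(τ₁ − τ₂)].
At t = 21.1: e^(−t/τ₁) = 0.093305, e^(−t/τ₂) = 0.37503.
C₂ = 3.14·[1 − (8.8959·0.093305 − 21.514·0.37503)/(-12.618)] = 3.14·0.42635 = 1.3387 mg/L.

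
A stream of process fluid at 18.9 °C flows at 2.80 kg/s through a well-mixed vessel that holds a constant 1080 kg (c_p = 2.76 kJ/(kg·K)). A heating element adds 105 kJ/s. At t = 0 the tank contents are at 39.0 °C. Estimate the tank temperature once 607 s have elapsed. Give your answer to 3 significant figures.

M c_p dT/dt = ṁ c_p (T_in − T) + Q̇.
Rearrange: dT/dt = (T_ss − T)/τ with τ = M/ṁ = 385.71 s and T_ss = T_in + Q̇/(ṁ c_p) = 32.487 °C.
Integrating: T(t) = T_ss + (T₀ − T_ss) e^(−t/τ).
T(607) = 32.487 + (6.5130)·e^(−607/385.71) = 32.487 + (6.5130)·0.20728 = 33.837 °C.

33.8 °C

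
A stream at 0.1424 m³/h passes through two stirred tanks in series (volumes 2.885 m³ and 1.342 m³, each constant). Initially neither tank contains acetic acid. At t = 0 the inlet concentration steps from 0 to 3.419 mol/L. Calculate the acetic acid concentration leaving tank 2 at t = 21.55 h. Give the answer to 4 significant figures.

Species balance on tank i: dCᵢ/dt = (Cᵢ₋₁ − Cᵢ)/τᵢ with τᵢ = Vᵢ/Q.
τ₁ = 2.885/0.1424 = 20.2598 h; τ₂ = 1.342/0.1424 = 9.42416 h.
Solving the cascade with C₁(0)=C₂(0)=0 gives C₂(t) = C_in[1 − (τ₁ e^(−t/τ₁) − τ₂ e^(−t/τ₂))/(τ₁ − τ₂)].
At t = 21.55: e^(−t/τ₁) = 0.345183, e^(−t/τ₂) = 0.101604.
C₂ = 3.419·[1 − (20.2598·0.345183 − 9.42416·0.101604)/(10.8357)] = 3.419·0.442968 = 1.51451 mol/L.

1.515 mol/L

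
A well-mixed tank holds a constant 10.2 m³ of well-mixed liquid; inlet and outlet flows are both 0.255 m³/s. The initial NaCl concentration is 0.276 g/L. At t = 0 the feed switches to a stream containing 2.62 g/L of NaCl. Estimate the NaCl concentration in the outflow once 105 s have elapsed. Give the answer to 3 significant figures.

2.45 g/L

Unsteady species balance (constant V, well mixed): V dC/dt = Q(C_in − C).
Time constant τ = V/Q = 10.2/0.255 = 40.000 s.
Solution: C(t) = C_in + (C₀ − C_in) e^(−t/τ).
C(105) = 2.62 + (0.276 − 2.62)·e^(−105/40.000) = 2.62 + (-2.3440)·0.072440 = 2.4502 g/L.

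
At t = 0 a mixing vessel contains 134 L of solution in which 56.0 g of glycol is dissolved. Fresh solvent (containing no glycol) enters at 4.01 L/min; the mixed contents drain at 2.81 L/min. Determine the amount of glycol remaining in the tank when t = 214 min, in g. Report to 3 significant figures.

4.57 g

Let m(t) be the amount of glycol. Volume: V(t) = V₀ + (Q_in − Q_out) t = 134 + 1.2000 t; V(214) = 390.80 L.
Solute balance: dm/dt = 0 − Q_out C = −Q_out m/V(t).
dm/m = −Q_out dt/(V₀ + 1.2000 t); integrating gives ln(m/m₀) = −(Q_out/(Q_in−Q_out)) ln(V/V₀).
m = m₀ (V₀/V)^(Q_out/(Q_in−Q_out)) = 56.0 × (134/390.80)^(2.3417) = 4.5674 g.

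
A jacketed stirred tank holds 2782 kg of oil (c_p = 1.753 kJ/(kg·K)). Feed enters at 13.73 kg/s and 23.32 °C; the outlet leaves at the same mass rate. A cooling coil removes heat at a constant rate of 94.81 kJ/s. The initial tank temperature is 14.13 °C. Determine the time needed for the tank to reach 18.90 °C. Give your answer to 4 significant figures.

484.4 s

Energy balance: M c_p dT/dt = ṁ c_p (T_in − T) − 94.81.
τ = M/ṁ = 202.622 s; T_ss = T_in − Q̇/(ṁ c_p) = 19.3809 °C.
T(t) = T_ss + (T₀ − T_ss) e^(−t/τ). Set T = 18.90:
e^(−t/τ) = (18.90 − 19.3809)/(14.13 − 19.3809) = 0.0915769
t = −202.622 · ln(0.0915769) = 484.383 s.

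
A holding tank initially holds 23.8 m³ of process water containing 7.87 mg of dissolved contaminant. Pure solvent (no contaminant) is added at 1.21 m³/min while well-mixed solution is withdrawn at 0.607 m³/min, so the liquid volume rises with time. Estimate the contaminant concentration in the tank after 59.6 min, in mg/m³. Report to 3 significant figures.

0.0522 mg/m³

Total volume: dV/dt = Q_in − Q_out = 0.60300 m³/min, so V(t) = 23.8 + 0.60300 t and V(59.6) = 59.739 m³.
No contaminant enters, so dm/dt = −Q_out · (m/V).
Separate: dm/m = −Q_out dt/V(t) ⇒ ln(m/m₀) = −(Q_out/(Q_in−Q_out)) ln(V/V₀).
m = m₀ (V₀/V)^(Q_out/(Q_in−Q_out)) = 7.87 × (23.8/59.739)^(1.0066) = 3.1163 mg.
C = m/V = 3.1163/59.739 = 0.052166 mg/m³.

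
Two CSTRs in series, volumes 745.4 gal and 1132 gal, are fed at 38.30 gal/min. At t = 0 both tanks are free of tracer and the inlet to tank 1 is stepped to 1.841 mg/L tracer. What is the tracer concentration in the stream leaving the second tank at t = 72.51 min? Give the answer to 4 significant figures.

Time constants: τᵢ = Vᵢ/Q for each well-mixed tank.
τ₁ = 745.4/38.30 = 19.4621 min; τ₂ = 1132/38.30 = 29.5561 min.
Tank 1: C₁ = C_in(1 − e^(−t/τ₁)). Tank 2 (τ₁ ≠ τ₂): C₂ = C_in[1 − (τ₁ e^(−t/τ₁) − τ₂ e^(−t/τ₂))/(τ₁ − τ₂)].
At t = 72.51: e^(−t/τ₁) = 0.0240963, e^(−t/τ₂) = 0.0860095.
C₂ = 1.841·[1 − (19.4621·0.0240963 − 29.5561·0.0860095)/(-10.0940)] = 1.841·0.794616 = 1.46289 mg/L.

1.463 mg/L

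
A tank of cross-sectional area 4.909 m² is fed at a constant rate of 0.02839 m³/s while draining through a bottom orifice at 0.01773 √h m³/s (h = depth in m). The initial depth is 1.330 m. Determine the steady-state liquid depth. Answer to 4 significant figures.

Accumulation of liquid (constant cross-section A): A dh/dt = Q_in − 0.01773 √h. At steady state dh/dt = 0:
Q_in = 0.01773 √h_ss ⇒ √h_ss = 0.02839/0.01773 = 1.60124.
h_ss = 1.60124² = 2.56397 m. (Since h₀ = 1.330 m < h_ss, the level will rise toward this value.)

2.564 m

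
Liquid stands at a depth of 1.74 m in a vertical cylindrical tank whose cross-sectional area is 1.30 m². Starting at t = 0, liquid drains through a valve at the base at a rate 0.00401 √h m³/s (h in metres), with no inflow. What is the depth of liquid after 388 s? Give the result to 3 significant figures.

0.519 m

A dh/dt = −Q_out = −0.00401 √h.
Separate and integrate: 2(√h − √h₀) = −(0.00401/A) t.
√h = √1.74 − 0.00401·388/(2·1.30) = 1.3191 − 0.59842 = 0.72068.
h = 0.72068² = 0.51937 m.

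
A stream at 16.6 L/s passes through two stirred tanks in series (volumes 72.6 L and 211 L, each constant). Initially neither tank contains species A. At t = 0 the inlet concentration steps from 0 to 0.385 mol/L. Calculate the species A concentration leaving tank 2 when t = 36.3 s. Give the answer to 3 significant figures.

0.351 mol/L

Species balance on tank i: dCᵢ/dt = (Cᵢ₋₁ − Cᵢ)/τᵢ with τᵢ = Vᵢ/Q.
τ₁ = 72.6/16.6 = 4.3735 s; τ₂ = 211/16.6 = 12.711 s.
Solving the cascade with C₁(0)=C₂(0)=0 gives C₂(t) = C_in[1 − (τ₁ e^(−t/τ₁) − τ₂ e^(−t/τ₂))/(τ₁ − τ₂)].
At t = 36.3: e^(−t/τ₁) = 0.00024852, e^(−t/τ₂) = 0.057508.
C₂ = 0.385·[1 − (4.3735·0.00024852 − 12.711·0.057508)/(-8.3373)] = 0.385·0.91246 = 0.35130 mol/L.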